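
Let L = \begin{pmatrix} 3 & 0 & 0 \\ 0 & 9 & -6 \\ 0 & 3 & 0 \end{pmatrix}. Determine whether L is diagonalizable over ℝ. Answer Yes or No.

Characteristic polynomial: p(λ) = λ^3 - 12λ^2 + 45λ - 54 = (λ - 6)(λ - 3)^2.
λ = 3 has algebraic multiplicity 2; rank(L − 3I) = 1, so geometric multiplicity = 2.
Every eigenvalue has geometric = algebraic multiplicity, so L is diagonalizable.

Yes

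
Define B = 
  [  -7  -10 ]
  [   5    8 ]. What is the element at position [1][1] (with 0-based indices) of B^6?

Characteristic polynomial: r^2 - r - 6 = (r - 3)(r + 2), so the eigenvalues are -2, 3.
r=3: eigenvector (-1, 1).
r=-2: eigenvector (2, -1).
P = [[-1, 2], [1, -1]], D = diag(3, -2), P⁻¹ = [[1, 2], [1, 1]].
B⁶ = P·diag(729, 64)·P⁻¹ = [[-601, -1330], [665, 1394]].
The requested entry is 1394.

1394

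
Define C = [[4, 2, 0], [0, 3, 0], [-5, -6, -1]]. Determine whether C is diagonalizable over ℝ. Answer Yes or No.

Characteristic polynomial: p(μ) = μ^3 - 6μ^2 + 5μ + 12 = (μ - 4)(μ - 3)(μ + 1).
All 3 eigenvalues are distinct, so C is diagonalizable.

Yes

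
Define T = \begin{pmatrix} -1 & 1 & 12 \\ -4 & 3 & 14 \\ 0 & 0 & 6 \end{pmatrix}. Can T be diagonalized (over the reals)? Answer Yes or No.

No

Characteristic polynomial: p(s) = s^3 - 8s^2 + 13s - 6 = (s - 6)(s - 1)^2.
s = 1 has algebraic multiplicity 2; rank(T − 1I) = 2, so geometric multiplicity = 1.
Geometric multiplicity < algebraic multiplicity, so T is not diagonalizable.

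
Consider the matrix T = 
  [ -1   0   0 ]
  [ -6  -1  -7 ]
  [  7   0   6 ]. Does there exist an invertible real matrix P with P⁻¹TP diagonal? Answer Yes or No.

Characteristic polynomial: p(μ) = μ^3 - 4μ^2 - 11μ - 6 = (μ - 6)(μ + 1)^2.
μ = -1 has algebraic multiplicity 2; rank(T + 1I) = 2, so geometric multiplicity = 1.
Geometric multiplicity < algebraic multiplicity, so T is not diagonalizable.

No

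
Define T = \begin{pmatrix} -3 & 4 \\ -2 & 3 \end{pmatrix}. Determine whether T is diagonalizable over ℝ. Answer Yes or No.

Yes

Characteristic polynomial: p(s) = s^2 - 1 = (s - 1)(s + 1).
All 2 eigenvalues are distinct, so T is diagonalizable.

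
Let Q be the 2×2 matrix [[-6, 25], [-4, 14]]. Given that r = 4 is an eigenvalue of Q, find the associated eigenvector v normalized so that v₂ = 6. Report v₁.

15

Q − 4I = [[-10, 25], [-4, 10]].
Solving (Q − 4I)v = 0 gives the eigenspace spanned by (15, 6).
With v₂ = 6, v = (15, 6), so v₁ = 15.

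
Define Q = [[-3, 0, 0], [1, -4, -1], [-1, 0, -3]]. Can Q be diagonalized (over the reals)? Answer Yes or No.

No

Characteristic polynomial: p(μ) = μ^3 + 10μ^2 + 33μ + 36 = (μ + 3)^2(μ + 4).
μ = -3 has algebraic multiplicity 2; rank(Q + 3I) = 2, so geometric multiplicity = 1.
Geometric multiplicity < algebraic multiplicity, so Q is not diagonalizable.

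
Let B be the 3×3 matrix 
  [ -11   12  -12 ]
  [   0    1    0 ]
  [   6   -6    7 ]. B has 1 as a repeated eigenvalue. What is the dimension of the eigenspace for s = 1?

B − 1I = [[-12, 12, -12], [0, 0, 0], [6, -6, 6]].
This matrix has rank 1, so its null space has dimension 3 − 1 = 2.

2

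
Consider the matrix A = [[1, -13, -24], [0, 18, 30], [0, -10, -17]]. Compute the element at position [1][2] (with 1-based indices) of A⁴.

-115

Characteristic polynomial: r^3 - 2r^2 - 5r + 6 = (r - 3)(r - 1)(r + 2), so the eigenvalues are -2, 1, 3.
r=1: eigenvector (1, 0, 0).
r=3: eigenvector (1, -2, 1).
r=-2: eigenvector (3, -3, 2).
P = [[1, 1, 3], [0, -2, -3], [0, 1, 2]], D = diag(1, 3, -2), P⁻¹ = [[1, -1, -3], [0, -2, -3], [0, 1, 2]].
A⁴ = P·diag(1, 81, 16)·P⁻¹ = [[1, -115, -150], [0, 276, 390], [0, -130, -179]].
The requested entry is -115.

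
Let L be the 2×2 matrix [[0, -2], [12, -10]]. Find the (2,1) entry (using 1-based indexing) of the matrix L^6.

Characteristic polynomial: λ^2 + 10λ + 24 = (λ + 4)(λ + 6), so the eigenvalues are -6, -4.
λ=-6: eigenvector (1, 3).
λ=-4: eigenvector (1, 2).
P = [[1, 1], [3, 2]], D = diag(-6, -4), P⁻¹ = [[-2, 1], [3, -1]].
L⁶ = P·diag(46656, 4096)·P⁻¹ = [[-81024, 42560], [-255360, 131776]].
The requested entry is -255360.

-255360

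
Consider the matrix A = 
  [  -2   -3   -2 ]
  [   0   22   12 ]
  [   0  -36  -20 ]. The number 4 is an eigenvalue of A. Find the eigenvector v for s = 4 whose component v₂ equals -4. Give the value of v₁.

A − 4I = [[-6, -3, -2], [0, 18, 12], [0, -36, -24]].
Solving (A − 4I)v = 0 gives the eigenspace spanned by (0, -4, 6).
With v₂ = -4, v = (0, -4, 6), so v₁ = 0.

0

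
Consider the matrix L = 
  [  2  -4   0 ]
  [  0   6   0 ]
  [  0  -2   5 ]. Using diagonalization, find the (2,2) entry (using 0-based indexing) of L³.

125

Characteristic polynomial: λ^3 - 13λ^2 + 52λ - 60 = (λ - 6)(λ - 5)(λ - 2), so the eigenvalues are 2, 5, 6.
λ=6: eigenvector (-1, 1, -2).
λ=2: eigenvector (1, 0, 0).
λ=5: eigenvector (0, 0, 1).
P = [[-1, 1, 0], [1, 0, 0], [-2, 0, 1]], D = diag(6, 2, 5), P⁻¹ = [[0, 1, 0], [1, 1, 0], [0, 2, 1]].
L³ = P·diag(216, 8, 125)·P⁻¹ = [[8, -208, 0], [0, 216, 0], [0, -182, 125]].
The requested entry is 125.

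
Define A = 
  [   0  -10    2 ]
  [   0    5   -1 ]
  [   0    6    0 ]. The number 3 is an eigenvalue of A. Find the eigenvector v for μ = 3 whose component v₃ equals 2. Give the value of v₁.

-2

A − 3I = [[-3, -10, 2], [0, 2, -1], [0, 6, -3]].
Solving (A − 3I)v = 0 gives the eigenspace spanned by (-2, 1, 2).
With v₃ = 2, v = (-2, 1, 2), so v₁ = -2.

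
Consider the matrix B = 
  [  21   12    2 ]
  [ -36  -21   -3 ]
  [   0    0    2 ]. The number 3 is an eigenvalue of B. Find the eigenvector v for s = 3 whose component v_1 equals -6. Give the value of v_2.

9

B − 3I = [[18, 12, 2], [-36, -24, -3], [0, 0, -1]].
Solving (B − 3I)v = 0 gives the eigenspace spanned by (-6, 9, 0).
With v_1 = -6, v = (-6, 9, 0), so v_2 = 9.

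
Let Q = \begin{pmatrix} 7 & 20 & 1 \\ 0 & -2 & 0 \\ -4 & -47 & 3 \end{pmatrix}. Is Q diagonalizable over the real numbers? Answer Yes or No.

No

Characteristic polynomial: p(μ) = μ^3 - 8μ^2 + 5μ + 50 = (μ - 5)^2(μ + 2).
μ = 5 has algebraic multiplicity 2; rank(Q − 5I) = 2, so geometric multiplicity = 1.
Geometric multiplicity < algebraic multiplicity, so Q is not diagonalizable.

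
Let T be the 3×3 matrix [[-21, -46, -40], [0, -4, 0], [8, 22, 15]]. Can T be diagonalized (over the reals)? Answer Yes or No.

Characteristic polynomial: p(s) = s^3 + 10s^2 + 29s + 20 = (s + 1)(s + 4)(s + 5).
All 3 eigenvalues are distinct, so T is diagonalizable.

Yes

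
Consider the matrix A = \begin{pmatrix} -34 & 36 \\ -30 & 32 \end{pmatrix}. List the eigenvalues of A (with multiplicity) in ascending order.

Characteristic polynomial: p(s) = s^2 + 2s - 8 = (s - 2)(s + 4).
Roots (with multiplicity): -4, 2.

-4, 2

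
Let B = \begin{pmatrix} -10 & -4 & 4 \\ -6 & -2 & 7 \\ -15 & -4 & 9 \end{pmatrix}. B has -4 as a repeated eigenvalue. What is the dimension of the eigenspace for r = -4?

B + 4I = [[-6, -4, 4], [-6, 2, 7], [-15, -4, 13]].
This matrix has rank 2, so its null space has dimension 3 − 2 = 1.

1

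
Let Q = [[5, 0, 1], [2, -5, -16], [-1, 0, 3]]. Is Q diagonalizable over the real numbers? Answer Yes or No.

Characteristic polynomial: p(λ) = λ^3 - 3λ^2 - 24λ + 80 = (λ - 4)^2(λ + 5).
λ = 4 has algebraic multiplicity 2; rank(Q − 4I) = 2, so geometric multiplicity = 1.
Geometric multiplicity < algebraic multiplicity, so Q is not diagonalizable.

No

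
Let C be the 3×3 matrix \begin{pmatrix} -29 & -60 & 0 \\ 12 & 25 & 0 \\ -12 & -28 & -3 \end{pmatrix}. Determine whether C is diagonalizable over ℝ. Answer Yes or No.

Yes

Characteristic polynomial: p(λ) = λ^3 + 7λ^2 + 7λ - 15 = (λ - 1)(λ + 3)(λ + 5).
All 3 eigenvalues are distinct, so C is diagonalizable.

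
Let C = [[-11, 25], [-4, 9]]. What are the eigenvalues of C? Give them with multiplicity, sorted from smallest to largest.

Characteristic polynomial: p(r) = r^2 + 2r + 1 = (r + 1)^2.
Roots (with multiplicity): -1, -1.

-1, -1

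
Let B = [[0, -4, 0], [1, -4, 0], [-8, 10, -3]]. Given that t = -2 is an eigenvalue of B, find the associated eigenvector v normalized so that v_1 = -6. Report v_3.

B + 2I = [[2, -4, 0], [1, -2, 0], [-8, 10, -1]].
Solving (B + 2I)v = 0 gives the eigenspace spanned by (-6, -3, 18).
With v_1 = -6, v = (-6, -3, 18), so v_3 = 18.

18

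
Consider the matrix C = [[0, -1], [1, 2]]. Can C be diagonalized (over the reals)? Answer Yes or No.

No

Characteristic polynomial: p(r) = r^2 - 2r + 1 = (r - 1)^2.
r = 1 has algebraic multiplicity 2; rank(C − 1I) = 1, so geometric multiplicity = 1.
Geometric multiplicity < algebraic multiplicity, so C is not diagonalizable.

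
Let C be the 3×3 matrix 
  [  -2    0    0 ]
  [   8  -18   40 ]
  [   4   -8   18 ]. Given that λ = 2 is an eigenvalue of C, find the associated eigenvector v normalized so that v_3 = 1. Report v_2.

C − 2I = [[-4, 0, 0], [8, -20, 40], [4, -8, 16]].
Solving (C − 2I)v = 0 gives the eigenspace spanned by (0, 2, 1).
With v_3 = 1, v = (0, 2, 1), so v_2 = 2.

2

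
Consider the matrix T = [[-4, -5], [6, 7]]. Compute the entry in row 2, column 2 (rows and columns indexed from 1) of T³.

43

Characteristic polynomial: r^2 - 3r + 2 = (r - 2)(r - 1), so the eigenvalues are 1, 2.
r=2: eigenvector (-5, 6).
r=1: eigenvector (-1, 1).
P = [[-5, -1], [6, 1]], D = diag(2, 1), P⁻¹ = [[1, 1], [-6, -5]].
T³ = P·diag(8, 1)·P⁻¹ = [[-34, -35], [42, 43]].
The requested entry is 43.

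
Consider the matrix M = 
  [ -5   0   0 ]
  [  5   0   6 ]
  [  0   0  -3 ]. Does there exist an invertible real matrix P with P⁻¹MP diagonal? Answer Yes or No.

Characteristic polynomial: p(λ) = λ^3 + 8λ^2 + 15λ = λ(λ + 3)(λ + 5).
All 3 eigenvalues are distinct, so M is diagonalizable.

Yes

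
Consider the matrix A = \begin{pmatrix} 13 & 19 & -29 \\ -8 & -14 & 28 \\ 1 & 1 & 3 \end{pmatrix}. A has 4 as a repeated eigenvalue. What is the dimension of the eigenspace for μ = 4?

1

A − 4I = [[9, 19, -29], [-8, -18, 28], [1, 1, -1]].
This matrix has rank 2, so its null space has dimension 3 − 2 = 1.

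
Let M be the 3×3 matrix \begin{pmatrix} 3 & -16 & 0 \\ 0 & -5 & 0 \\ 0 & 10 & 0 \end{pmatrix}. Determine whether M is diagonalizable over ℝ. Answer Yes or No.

Characteristic polynomial: p(r) = r^3 + 2r^2 - 15r = r(r - 3)(r + 5).
All 3 eigenvalues are distinct, so M is diagonalizable.

Yes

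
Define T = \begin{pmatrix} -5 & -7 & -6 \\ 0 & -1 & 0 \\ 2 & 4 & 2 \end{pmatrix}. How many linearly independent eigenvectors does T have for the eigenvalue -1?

T + 1I = [[-4, -7, -6], [0, 0, 0], [2, 4, 3]].
This matrix has rank 2, so its null space has dimension 3 − 2 = 1.

1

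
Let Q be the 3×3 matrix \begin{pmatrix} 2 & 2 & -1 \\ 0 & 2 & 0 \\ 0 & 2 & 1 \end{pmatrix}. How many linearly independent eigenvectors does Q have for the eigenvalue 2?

Q − 2I = [[0, 2, -1], [0, 0, 0], [0, 2, -1]].
This matrix has rank 1, so its null space has dimension 3 − 1 = 2.

2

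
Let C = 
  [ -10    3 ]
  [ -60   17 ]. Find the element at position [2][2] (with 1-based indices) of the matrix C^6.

77869

Characteristic polynomial: r^2 - 7r + 10 = (r - 5)(r - 2), so the eigenvalues are 2, 5.
r=5: eigenvector (1, 5).
r=2: eigenvector (1, 4).
P = [[1, 1], [5, 4]], D = diag(5, 2), P⁻¹ = [[-4, 1], [5, -1]].
C⁶ = P·diag(15625, 64)·P⁻¹ = [[-62180, 15561], [-311220, 77869]].
The requested entry is 77869.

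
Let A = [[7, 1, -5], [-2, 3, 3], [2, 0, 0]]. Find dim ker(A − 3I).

A − 3I = [[4, 1, -5], [-2, 0, 3], [2, 0, -3]].
This matrix has rank 2, so its null space has dimension 3 − 2 = 1.

1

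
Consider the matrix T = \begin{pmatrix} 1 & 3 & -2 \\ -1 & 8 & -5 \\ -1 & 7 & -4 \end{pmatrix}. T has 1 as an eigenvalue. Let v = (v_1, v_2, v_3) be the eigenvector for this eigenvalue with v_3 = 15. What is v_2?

T − 1I = [[0, 3, -2], [-1, 7, -5], [-1, 7, -5]].
Solving (T − 1I)v = 0 gives the eigenspace spanned by (-5, 10, 15).
With v_3 = 15, v = (-5, 10, 15), so v_2 = 10.

10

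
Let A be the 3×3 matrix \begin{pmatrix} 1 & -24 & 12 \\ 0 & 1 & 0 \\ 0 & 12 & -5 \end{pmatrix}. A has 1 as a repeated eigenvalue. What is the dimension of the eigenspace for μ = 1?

A − 1I = [[0, -24, 12], [0, 0, 0], [0, 12, -6]].
This matrix has rank 1, so its null space has dimension 3 − 1 = 2.

2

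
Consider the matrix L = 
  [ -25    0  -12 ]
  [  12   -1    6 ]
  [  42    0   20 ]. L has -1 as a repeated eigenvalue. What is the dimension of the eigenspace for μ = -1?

2

L + 1I = [[-24, 0, -12], [12, 0, 6], [42, 0, 21]].
This matrix has rank 1, so its null space has dimension 3 − 1 = 2.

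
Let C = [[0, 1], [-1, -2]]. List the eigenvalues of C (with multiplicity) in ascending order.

Characteristic polynomial: p(r) = r^2 + 2r + 1 = (r + 1)^2.
Roots (with multiplicity): -1, -1.

-1, -1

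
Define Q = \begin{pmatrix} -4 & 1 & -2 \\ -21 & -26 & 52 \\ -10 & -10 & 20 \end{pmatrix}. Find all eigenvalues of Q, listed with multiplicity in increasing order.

-5, -5, 0

Characteristic polynomial: p(λ) = λ^3 + 10λ^2 + 25λ = λ(λ + 5)^2.
Roots (with multiplicity): -5, -5, 0.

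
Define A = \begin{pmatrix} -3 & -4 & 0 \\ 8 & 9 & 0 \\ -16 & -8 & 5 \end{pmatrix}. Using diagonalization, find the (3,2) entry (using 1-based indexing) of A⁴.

-1248

Characteristic polynomial: μ^3 - 11μ^2 + 35μ - 25 = (μ - 5)^2(μ - 1), so the eigenvalues are 1, 5, 5.
μ=5: eigenvector (-1, 2, -4).
μ=1: eigenvector (-1, 1, -2).
μ=5: eigenvector (0, 0, 1).
P = [[-1, -1, 0], [2, 1, 0], [-4, -2, 1]], D = diag(5, 1, 5), P⁻¹ = [[1, 1, 0], [-2, -1, 0], [0, 2, 1]].
A⁴ = P·diag(625, 1, 625)·P⁻¹ = [[-623, -624, 0], [1248, 1249, 0], [-2496, -1248, 625]].
The requested entry is -1248.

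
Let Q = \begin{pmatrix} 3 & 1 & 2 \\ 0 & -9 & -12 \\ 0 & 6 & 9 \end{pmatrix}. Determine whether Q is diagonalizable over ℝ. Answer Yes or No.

Characteristic polynomial: p(μ) = μ^3 - 3μ^2 - 9μ + 27 = (μ - 3)^2(μ + 3).
μ = 3 has algebraic multiplicity 2; rank(Q − 3I) = 2, so geometric multiplicity = 1.
Geometric multiplicity < algebraic multiplicity, so Q is not diagonalizable.

No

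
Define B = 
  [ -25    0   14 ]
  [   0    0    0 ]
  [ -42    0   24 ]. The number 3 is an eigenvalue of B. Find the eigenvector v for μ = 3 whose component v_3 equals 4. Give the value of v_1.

2

B − 3I = [[-28, 0, 14], [0, -3, 0], [-42, 0, 21]].
Solving (B − 3I)v = 0 gives the eigenspace spanned by (2, 0, 4).
With v_3 = 4, v = (2, 0, 4), so v_1 = 2.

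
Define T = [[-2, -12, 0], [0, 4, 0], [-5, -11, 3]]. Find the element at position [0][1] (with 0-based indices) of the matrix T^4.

Characteristic polynomial: s^3 - 5s^2 - 2s + 24 = (s - 4)(s - 3)(s + 2), so the eigenvalues are -2, 3, 4.
s=-2: eigenvector (1, 0, 1).
s=4: eigenvector (-2, 1, -1).
s=3: eigenvector (0, 0, 1).
P = [[1, -2, 0], [0, 1, 0], [1, -1, 1]], D = diag(-2, 4, 3), P⁻¹ = [[1, 2, 0], [0, 1, 0], [-1, -1, 1]].
T⁴ = P·diag(16, 256, 81)·P⁻¹ = [[16, -480, 0], [0, 256, 0], [-65, -305, 81]].
The requested entry is -480.

-480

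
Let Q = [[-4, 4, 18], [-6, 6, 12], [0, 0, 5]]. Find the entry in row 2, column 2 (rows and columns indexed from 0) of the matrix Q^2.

Characteristic polynomial: s^3 - 7s^2 + 10s = s(s - 5)(s - 2), so the eigenvalues are 0, 2, 5.
s=0: eigenvector (1, 1, 0).
s=2: eigenvector (2, 3, 0).
s=5: eigenvector (2, 0, 1).
P = [[1, 2, 2], [1, 3, 0], [0, 0, 1]], D = diag(0, 2, 5), P⁻¹ = [[3, -2, -6], [-1, 1, 2], [0, 0, 1]].
Q² = P·diag(0, 4, 25)·P⁻¹ = [[-8, 8, 66], [-12, 12, 24], [0, 0, 25]].
The requested entry is 25.

25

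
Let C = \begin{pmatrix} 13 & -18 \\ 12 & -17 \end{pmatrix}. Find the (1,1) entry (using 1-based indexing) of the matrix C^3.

253

Characteristic polynomial: s^2 + 4s - 5 = (s - 1)(s + 5), so the eigenvalues are -5, 1.
s=1: eigenvector (3, 2).
s=-5: eigenvector (1, 1).
P = [[3, 1], [2, 1]], D = diag(1, -5), P⁻¹ = [[1, -1], [-2, 3]].
C³ = P·diag(1, -125)·P⁻¹ = [[253, -378], [252, -377]].
The requested entry is 253.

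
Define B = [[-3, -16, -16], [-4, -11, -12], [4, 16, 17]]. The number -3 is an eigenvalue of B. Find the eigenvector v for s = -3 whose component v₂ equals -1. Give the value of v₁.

-1

B + 3I = [[0, -16, -16], [-4, -8, -12], [4, 16, 20]].
Solving (B + 3I)v = 0 gives the eigenspace spanned by (-1, -1, 1).
With v₂ = -1, v = (-1, -1, 1), so v₁ = -1.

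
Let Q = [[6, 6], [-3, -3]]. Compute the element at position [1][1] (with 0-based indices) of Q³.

-27

Characteristic polynomial: μ^2 - 3μ = μ(μ - 3), so the eigenvalues are 0, 3.
μ=0: eigenvector (-1, 1).
μ=3: eigenvector (-2, 1).
P = [[-1, -2], [1, 1]], D = diag(0, 3), P⁻¹ = [[1, 2], [-1, -1]].
Q³ = P·diag(0, 27)·P⁻¹ = [[54, 54], [-27, -27]].
The requested entry is -27.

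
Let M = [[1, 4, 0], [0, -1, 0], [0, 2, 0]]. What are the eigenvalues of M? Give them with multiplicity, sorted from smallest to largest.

-1, 0, 1

Characteristic polynomial: p(λ) = λ^3 - λ = λ(λ - 1)(λ + 1).
Roots (with multiplicity): -1, 0, 1.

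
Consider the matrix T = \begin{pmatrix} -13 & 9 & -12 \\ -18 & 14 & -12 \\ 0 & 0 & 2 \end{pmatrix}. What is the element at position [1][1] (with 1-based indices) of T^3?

Characteristic polynomial: r^3 - 3r^2 - 18r + 40 = (r - 5)(r - 2)(r + 4), so the eigenvalues are -4, 2, 5.
r=-4: eigenvector (1, 1, 0).
r=2: eigenvector (-2, -2, 1).
r=5: eigenvector (1, 2, 0).
P = [[1, -2, 1], [1, -2, 2], [0, 1, 0]], D = diag(-4, 2, 5), P⁻¹ = [[2, -1, 2], [0, 0, 1], [-1, 1, 0]].
T³ = P·diag(-64, 8, 125)·P⁻¹ = [[-253, 189, -144], [-378, 314, -144], [0, 0, 8]].
The requested entry is -253.

-253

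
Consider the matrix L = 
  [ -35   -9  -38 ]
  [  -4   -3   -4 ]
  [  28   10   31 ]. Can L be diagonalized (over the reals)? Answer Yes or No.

Characteristic polynomial: p(t) = t^3 + 7t^2 - 5t - 75 = (t - 3)(t + 5)^2.
t = -5 has algebraic multiplicity 2; rank(L + 5I) = 2, so geometric multiplicity = 1.
Geometric multiplicity < algebraic multiplicity, so L is not diagonalizable.

No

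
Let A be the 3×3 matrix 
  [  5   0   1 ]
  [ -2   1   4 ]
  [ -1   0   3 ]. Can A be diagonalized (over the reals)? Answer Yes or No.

No

Characteristic polynomial: p(λ) = λ^3 - 9λ^2 + 24λ - 16 = (λ - 4)^2(λ - 1).
λ = 4 has algebraic multiplicity 2; rank(A − 4I) = 2, so geometric multiplicity = 1.
Geometric multiplicity < algebraic multiplicity, so A is not diagonalizable.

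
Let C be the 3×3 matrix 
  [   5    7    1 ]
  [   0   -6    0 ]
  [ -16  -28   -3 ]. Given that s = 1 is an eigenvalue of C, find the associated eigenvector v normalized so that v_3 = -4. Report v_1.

1

C − 1I = [[4, 7, 1], [0, -7, 0], [-16, -28, -4]].
Solving (C − 1I)v = 0 gives the eigenspace spanned by (1, 0, -4).
With v_3 = -4, v = (1, 0, -4), so v_1 = 1.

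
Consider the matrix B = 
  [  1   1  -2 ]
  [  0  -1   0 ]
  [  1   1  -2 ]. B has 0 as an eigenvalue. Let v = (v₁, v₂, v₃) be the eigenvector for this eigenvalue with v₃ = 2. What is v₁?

B = [[1, 1, -2], [0, -1, 0], [1, 1, -2]].
Solving (B)v = 0 gives the eigenspace spanned by (4, 0, 2).
With v₃ = 2, v = (4, 0, 2), so v₁ = 4.

4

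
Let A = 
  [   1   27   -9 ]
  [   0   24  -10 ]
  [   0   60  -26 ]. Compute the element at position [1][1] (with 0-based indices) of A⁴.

Characteristic polynomial: s^3 + s^2 - 26s + 24 = (s - 4)(s - 1)(s + 6), so the eigenvalues are -6, 1, 4.
s=1: eigenvector (1, 0, 0).
s=-6: eigenvector (0, 1, 3).
s=4: eigenvector (3, 1, 2).
P = [[1, 0, 3], [0, 1, 1], [0, 3, 2]], D = diag(1, -6, 4), P⁻¹ = [[1, -9, 3], [0, -2, 1], [0, 3, -1]].
A⁴ = P·diag(1, 1296, 256)·P⁻¹ = [[1, 2295, -765], [0, -1824, 1040], [0, -6240, 3376]].
The requested entry is -1824.

-1824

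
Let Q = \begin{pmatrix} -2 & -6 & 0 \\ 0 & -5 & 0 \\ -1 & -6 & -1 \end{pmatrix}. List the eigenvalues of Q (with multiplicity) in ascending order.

-5, -2, -1

Characteristic polynomial: p(r) = r^3 + 8r^2 + 17r + 10 = (r + 1)(r + 2)(r + 5).
Roots (with multiplicity): -5, -2, -1.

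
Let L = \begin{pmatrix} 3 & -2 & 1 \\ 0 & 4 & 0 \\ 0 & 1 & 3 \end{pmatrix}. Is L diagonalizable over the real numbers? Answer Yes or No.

Characteristic polynomial: p(s) = s^3 - 10s^2 + 33s - 36 = (s - 4)(s - 3)^2.
s = 3 has algebraic multiplicity 2; rank(L − 3I) = 2, so geometric multiplicity = 1.
Geometric multiplicity < algebraic multiplicity, so L is not diagonalizable.

No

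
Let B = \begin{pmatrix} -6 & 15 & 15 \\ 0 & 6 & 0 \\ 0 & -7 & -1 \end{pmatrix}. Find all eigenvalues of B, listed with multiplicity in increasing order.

-6, -1, 6

Characteristic polynomial: p(r) = r^3 + r^2 - 36r - 36 = (r - 6)(r + 1)(r + 6).
Roots (with multiplicity): -6, -1, 6.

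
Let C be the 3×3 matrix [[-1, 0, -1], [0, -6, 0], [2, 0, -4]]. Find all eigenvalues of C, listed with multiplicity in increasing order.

Characteristic polynomial: p(μ) = μ^3 + 11μ^2 + 36μ + 36 = (μ + 2)(μ + 3)(μ + 6).
Roots (with multiplicity): -6, -3, -2.

-6, -3, -2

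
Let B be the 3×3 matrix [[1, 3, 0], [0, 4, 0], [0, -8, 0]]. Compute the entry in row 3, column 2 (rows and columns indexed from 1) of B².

-32

Characteristic polynomial: μ^3 - 5μ^2 + 4μ = μ(μ - 4)(μ - 1), so the eigenvalues are 0, 1, 4.
μ=1: eigenvector (1, 0, 0).
μ=4: eigenvector (1, 1, -2).
μ=0: eigenvector (0, 0, 1).
P = [[1, 1, 0], [0, 1, 0], [0, -2, 1]], D = diag(1, 4, 0), P⁻¹ = [[1, -1, 0], [0, 1, 0], [0, 2, 1]].
B² = P·diag(1, 16, 0)·P⁻¹ = [[1, 15, 0], [0, 16, 0], [0, -32, 0]].
The requested entry is -32.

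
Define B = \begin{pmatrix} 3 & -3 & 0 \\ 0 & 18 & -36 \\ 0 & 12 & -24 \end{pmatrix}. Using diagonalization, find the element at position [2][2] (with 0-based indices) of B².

144

Characteristic polynomial: λ^3 + 3λ^2 - 18λ = λ(λ - 3)(λ + 6), so the eigenvalues are -6, 0, 3.
λ=3: eigenvector (1, 0, 0).
λ=-6: eigenvector (-1, -3, -2).
λ=0: eigenvector (2, 2, 1).
P = [[1, -1, 2], [0, -3, 2], [0, -2, 1]], D = diag(3, -6, 0), P⁻¹ = [[1, -3, 4], [0, 1, -2], [0, 2, -3]].
B² = P·diag(9, 36, 0)·P⁻¹ = [[9, -63, 108], [0, -108, 216], [0, -72, 144]].
The requested entry is 144.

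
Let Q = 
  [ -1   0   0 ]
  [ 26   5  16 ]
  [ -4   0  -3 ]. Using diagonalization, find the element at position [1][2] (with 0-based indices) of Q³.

Characteristic polynomial: μ^3 - μ^2 - 17μ - 15 = (μ - 5)(μ + 1)(μ + 3), so the eigenvalues are -3, -1, 5.
μ=-1: eigenvector (1, 1, -2).
μ=5: eigenvector (0, 1, 0).
μ=-3: eigenvector (0, -2, 1).
P = [[1, 0, 0], [1, 1, -2], [-2, 0, 1]], D = diag(-1, 5, -3), P⁻¹ = [[1, 0, 0], [3, 1, 2], [2, 0, 1]].
Q³ = P·diag(-1, 125, -27)·P⁻¹ = [[-1, 0, 0], [482, 125, 304], [-52, 0, -27]].
The requested entry is 304.

304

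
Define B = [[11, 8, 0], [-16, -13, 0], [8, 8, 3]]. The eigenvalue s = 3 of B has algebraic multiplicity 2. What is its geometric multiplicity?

2

B − 3I = [[8, 8, 0], [-16, -16, 0], [8, 8, 0]].
This matrix has rank 1, so its null space has dimension 3 − 1 = 2.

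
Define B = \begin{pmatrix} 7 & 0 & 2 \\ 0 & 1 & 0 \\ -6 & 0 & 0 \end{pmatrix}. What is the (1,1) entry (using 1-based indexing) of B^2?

Characteristic polynomial: λ^3 - 8λ^2 + 19λ - 12 = (λ - 4)(λ - 3)(λ - 1), so the eigenvalues are 1, 3, 4.
λ=1: eigenvector (0, 1, 0).
λ=3: eigenvector (1, 0, -2).
λ=4: eigenvector (2, 0, -3).
P = [[0, 1, 2], [1, 0, 0], [0, -2, -3]], D = diag(1, 3, 4), P⁻¹ = [[0, 1, 0], [-3, 0, -2], [2, 0, 1]].
B² = P·diag(1, 9, 16)·P⁻¹ = [[37, 0, 14], [0, 1, 0], [-42, 0, -12]].
The requested entry is 37.

37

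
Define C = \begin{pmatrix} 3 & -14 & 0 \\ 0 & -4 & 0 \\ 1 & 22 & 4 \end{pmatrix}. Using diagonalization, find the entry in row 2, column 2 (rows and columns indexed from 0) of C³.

Characteristic polynomial: μ^3 - 3μ^2 - 16μ + 48 = (μ - 4)(μ - 3)(μ + 4), so the eigenvalues are -4, 3, 4.
μ=3: eigenvector (1, 0, -1).
μ=-4: eigenvector (2, 1, -3).
μ=4: eigenvector (0, 0, 1).
P = [[1, 2, 0], [0, 1, 0], [-1, -3, 1]], D = diag(3, -4, 4), P⁻¹ = [[1, -2, 0], [0, 1, 0], [1, 1, 1]].
C³ = P·diag(27, -64, 64)·P⁻¹ = [[27, -182, 0], [0, -64, 0], [37, 310, 64]].
The requested entry is 64.

64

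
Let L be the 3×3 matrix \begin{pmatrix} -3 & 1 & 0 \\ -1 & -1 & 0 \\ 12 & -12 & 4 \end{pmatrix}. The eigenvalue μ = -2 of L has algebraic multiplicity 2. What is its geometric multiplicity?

L + 2I = [[-1, 1, 0], [-1, 1, 0], [12, -12, 6]].
This matrix has rank 2, so its null space has dimension 3 − 2 = 1.

1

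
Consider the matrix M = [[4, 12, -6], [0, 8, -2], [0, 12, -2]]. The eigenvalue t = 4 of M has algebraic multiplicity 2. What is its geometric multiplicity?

2

M − 4I = [[0, 12, -6], [0, 4, -2], [0, 12, -6]].
This matrix has rank 1, so its null space has dimension 3 − 1 = 2.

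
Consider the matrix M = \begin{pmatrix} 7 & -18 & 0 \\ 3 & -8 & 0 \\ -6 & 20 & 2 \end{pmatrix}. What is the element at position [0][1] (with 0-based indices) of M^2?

Characteristic polynomial: s^3 - s^2 - 4s + 4 = (s - 2)(s - 1)(s + 2), so the eigenvalues are -2, 1, 2.
s=-2: eigenvector (2, 1, -2).
s=1: eigenvector (3, 1, -2).
s=2: eigenvector (0, 0, 1).
P = [[2, 3, 0], [1, 1, 0], [-2, -2, 1]], D = diag(-2, 1, 2), P⁻¹ = [[-1, 3, 0], [1, -2, 0], [0, 2, 1]].
M² = P·diag(4, 1, 4)·P⁻¹ = [[-5, 18, 0], [-3, 10, 0], [6, -12, 4]].
The requested entry is 18.

18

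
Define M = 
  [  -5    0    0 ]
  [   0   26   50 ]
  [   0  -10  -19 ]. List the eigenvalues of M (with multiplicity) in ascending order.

-5, 1, 6

Characteristic polynomial: p(s) = s^3 - 2s^2 - 29s + 30 = (s - 6)(s - 1)(s + 5).
Roots (with multiplicity): -5, 1, 6.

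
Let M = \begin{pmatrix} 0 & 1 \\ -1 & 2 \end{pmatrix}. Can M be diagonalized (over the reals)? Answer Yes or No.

No

Characteristic polynomial: p(t) = t^2 - 2t + 1 = (t - 1)^2.
t = 1 has algebraic multiplicity 2; rank(M − 1I) = 1, so geometric multiplicity = 1.
Geometric multiplicity < algebraic multiplicity, so M is not diagonalizable.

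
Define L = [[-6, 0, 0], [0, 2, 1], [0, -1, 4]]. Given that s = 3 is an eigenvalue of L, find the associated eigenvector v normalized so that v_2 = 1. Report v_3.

L − 3I = [[-9, 0, 0], [0, -1, 1], [0, -1, 1]].
Solving (L − 3I)v = 0 gives the eigenspace spanned by (0, 1, 1).
With v_2 = 1, v = (0, 1, 1), so v_3 = 1.

1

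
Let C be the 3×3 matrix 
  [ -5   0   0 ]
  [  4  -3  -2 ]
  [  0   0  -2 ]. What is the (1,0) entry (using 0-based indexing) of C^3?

Characteristic polynomial: μ^3 + 10μ^2 + 31μ + 30 = (μ + 2)(μ + 3)(μ + 5), so the eigenvalues are -5, -3, -2.
μ=-5: eigenvector (1, -2, 0).
μ=-3: eigenvector (0, 1, 0).
μ=-2: eigenvector (0, -2, 1).
P = [[1, 0, 0], [-2, 1, -2], [0, 0, 1]], D = diag(-5, -3, -2), P⁻¹ = [[1, 0, 0], [2, 1, 2], [0, 0, 1]].
C³ = P·diag(-125, -27, -8)·P⁻¹ = [[-125, 0, 0], [196, -27, -38], [0, 0, -8]].
The requested entry is 196.

196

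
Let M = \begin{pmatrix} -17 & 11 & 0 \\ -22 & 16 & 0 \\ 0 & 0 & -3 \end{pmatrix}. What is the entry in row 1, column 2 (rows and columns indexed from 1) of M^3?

341

Characteristic polynomial: s^3 + 4s^2 - 27s - 90 = (s - 5)(s + 3)(s + 6), so the eigenvalues are -6, -3, 5.
s=5: eigenvector (-1, -2, 0).
s=-6: eigenvector (1, 1, 0).
s=-3: eigenvector (0, 0, 1).
P = [[-1, 1, 0], [-2, 1, 0], [0, 0, 1]], D = diag(5, -6, -3), P⁻¹ = [[1, -1, 0], [2, -1, 0], [0, 0, 1]].
M³ = P·diag(125, -216, -27)·P⁻¹ = [[-557, 341, 0], [-682, 466, 0], [0, 0, -27]].
The requested entry is 341.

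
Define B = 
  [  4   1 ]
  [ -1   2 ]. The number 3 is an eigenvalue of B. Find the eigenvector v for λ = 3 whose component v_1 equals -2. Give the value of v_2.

B − 3I = [[1, 1], [-1, -1]].
Solving (B − 3I)v = 0 gives the eigenspace spanned by (-2, 2).
With v_1 = -2, v = (-2, 2), so v_2 = 2.

2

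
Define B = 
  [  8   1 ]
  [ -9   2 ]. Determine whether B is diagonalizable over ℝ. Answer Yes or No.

Characteristic polynomial: p(μ) = μ^2 - 10μ + 25 = (μ - 5)^2.
μ = 5 has algebraic multiplicity 2; rank(B − 5I) = 1, so geometric multiplicity = 1.
Geometric multiplicity < algebraic multiplicity, so B is not diagonalizable.

No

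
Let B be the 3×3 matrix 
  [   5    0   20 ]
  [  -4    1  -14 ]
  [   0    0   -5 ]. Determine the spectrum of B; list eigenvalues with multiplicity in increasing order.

Characteristic polynomial: p(μ) = μ^3 - μ^2 - 25μ + 25 = (μ - 5)(μ - 1)(μ + 5).
Roots (with multiplicity): -5, 1, 5.

-5, 1, 5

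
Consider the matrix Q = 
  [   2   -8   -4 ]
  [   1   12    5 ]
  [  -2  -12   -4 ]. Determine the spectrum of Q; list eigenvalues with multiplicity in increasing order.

2, 2, 6

Characteristic polynomial: p(t) = t^3 - 10t^2 + 28t - 24 = (t - 6)(t - 2)^2.
Roots (with multiplicity): 2, 2, 6.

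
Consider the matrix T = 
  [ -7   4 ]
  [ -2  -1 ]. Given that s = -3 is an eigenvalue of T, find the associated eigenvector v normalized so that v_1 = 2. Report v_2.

2

T + 3I = [[-4, 4], [-2, 2]].
Solving (T + 3I)v = 0 gives the eigenspace spanned by (2, 2).
With v_1 = 2, v = (2, 2), so v_2 = 2.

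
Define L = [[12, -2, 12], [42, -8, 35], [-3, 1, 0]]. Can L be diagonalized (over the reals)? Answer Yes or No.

Characteristic polynomial: p(μ) = μ^3 - 4μ^2 - 11μ - 6 = (μ - 6)(μ + 1)^2.
μ = -1 has algebraic multiplicity 2; rank(L + 1I) = 2, so geometric multiplicity = 1.
Geometric multiplicity < algebraic multiplicity, so L is not diagonalizable.

No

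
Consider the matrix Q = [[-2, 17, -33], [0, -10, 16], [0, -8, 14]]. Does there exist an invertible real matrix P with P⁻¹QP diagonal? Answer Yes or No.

Characteristic polynomial: p(t) = t^3 - 2t^2 - 20t - 24 = (t - 6)(t + 2)^2.
t = -2 has algebraic multiplicity 2; rank(Q + 2I) = 2, so geometric multiplicity = 1.
Geometric multiplicity < algebraic multiplicity, so Q is not diagonalizable.

No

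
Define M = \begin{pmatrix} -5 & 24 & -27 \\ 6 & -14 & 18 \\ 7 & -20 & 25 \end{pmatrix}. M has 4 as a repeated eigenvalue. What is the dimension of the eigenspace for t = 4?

1

M − 4I = [[-9, 24, -27], [6, -18, 18], [7, -20, 21]].
This matrix has rank 2, so its null space has dimension 3 − 2 = 1.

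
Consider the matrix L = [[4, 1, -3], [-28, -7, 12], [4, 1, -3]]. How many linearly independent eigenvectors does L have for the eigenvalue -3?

L + 3I = [[7, 1, -3], [-28, -4, 12], [4, 1, 0]].
This matrix has rank 2, so its null space has dimension 3 − 2 = 1.

1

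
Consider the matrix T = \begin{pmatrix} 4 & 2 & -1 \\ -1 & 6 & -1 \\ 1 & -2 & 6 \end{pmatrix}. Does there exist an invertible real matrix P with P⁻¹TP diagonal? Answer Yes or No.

Characteristic polynomial: p(λ) = λ^3 - 16λ^2 + 85λ - 150 = (λ - 6)(λ - 5)^2.
λ = 5 has algebraic multiplicity 2; rank(T − 5I) = 2, so geometric multiplicity = 1.
Geometric multiplicity < algebraic multiplicity, so T is not diagonalizable.

No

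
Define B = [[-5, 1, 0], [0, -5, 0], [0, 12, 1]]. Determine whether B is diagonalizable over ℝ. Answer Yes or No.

Characteristic polynomial: p(r) = r^3 + 9r^2 + 15r - 25 = (r - 1)(r + 5)^2.
r = -5 has algebraic multiplicity 2; rank(B + 5I) = 2, so geometric multiplicity = 1.
Geometric multiplicity < algebraic multiplicity, so B is not diagonalizable.

No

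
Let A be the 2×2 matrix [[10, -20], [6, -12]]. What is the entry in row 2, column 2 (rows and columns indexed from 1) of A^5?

-192

Characteristic polynomial: r^2 + 2r = r(r + 2), so the eigenvalues are -2, 0.
r=-2: eigenvector (-5, -3).
r=0: eigenvector (2, 1).
P = [[-5, 2], [-3, 1]], D = diag(-2, 0), P⁻¹ = [[1, -2], [3, -5]].
A⁵ = P·diag(-32, 0)·P⁻¹ = [[160, -320], [96, -192]].
The requested entry is -192.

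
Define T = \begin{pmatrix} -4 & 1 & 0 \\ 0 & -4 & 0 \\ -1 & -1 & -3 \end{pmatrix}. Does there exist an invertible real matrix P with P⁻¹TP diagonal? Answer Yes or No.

Characteristic polynomial: p(r) = r^3 + 11r^2 + 40r + 48 = (r + 3)(r + 4)^2.
r = -4 has algebraic multiplicity 2; rank(T + 4I) = 2, so geometric multiplicity = 1.
Geometric multiplicity < algebraic multiplicity, so T is not diagonalizable.

No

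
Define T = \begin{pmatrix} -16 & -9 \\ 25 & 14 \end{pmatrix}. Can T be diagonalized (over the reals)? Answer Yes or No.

Characteristic polynomial: p(r) = r^2 + 2r + 1 = (r + 1)^2.
r = -1 has algebraic multiplicity 2; rank(T + 1I) = 1, so geometric multiplicity = 1.
Geometric multiplicity < algebraic multiplicity, so T is not diagonalizable.

No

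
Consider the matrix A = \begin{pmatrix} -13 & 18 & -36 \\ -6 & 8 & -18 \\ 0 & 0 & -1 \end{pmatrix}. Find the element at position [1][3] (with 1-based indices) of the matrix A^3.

Characteristic polynomial: λ^3 + 6λ^2 + 9λ + 4 = (λ + 1)^2(λ + 4), so the eigenvalues are -4, -1, -1.
λ=-1: eigenvector (-3, -2, 0).
λ=-4: eigenvector (2, 1, 0).
λ=-1: eigenvector (-3, 0, 1).
P = [[-3, 2, -3], [-2, 1, 0], [0, 0, 1]], D = diag(-1, -4, -1), P⁻¹ = [[1, -2, 3], [2, -3, 6], [0, 0, 1]].
A³ = P·diag(-1, -64, -1)·P⁻¹ = [[-253, 378, -756], [-126, 188, -378], [0, 0, -1]].
The requested entry is -756.

-756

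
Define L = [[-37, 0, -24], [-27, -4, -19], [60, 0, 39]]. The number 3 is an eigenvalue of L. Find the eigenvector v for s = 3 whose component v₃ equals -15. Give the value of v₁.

9

L − 3I = [[-40, 0, -24], [-27, -7, -19], [60, 0, 36]].
Solving (L − 3I)v = 0 gives the eigenspace spanned by (9, 6, -15).
With v₃ = -15, v = (9, 6, -15), so v₁ = 9.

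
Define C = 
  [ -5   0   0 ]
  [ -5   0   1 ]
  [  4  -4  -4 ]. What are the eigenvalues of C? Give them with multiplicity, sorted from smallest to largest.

-5, -2, -2

Characteristic polynomial: p(t) = t^3 + 9t^2 + 24t + 20 = (t + 2)^2(t + 5).
Roots (with multiplicity): -5, -2, -2.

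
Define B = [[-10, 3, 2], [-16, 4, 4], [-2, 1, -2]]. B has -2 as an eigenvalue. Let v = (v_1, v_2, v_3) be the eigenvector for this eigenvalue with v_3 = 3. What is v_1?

B + 2I = [[-8, 3, 2], [-16, 6, 4], [-2, 1, 0]].
Solving (B + 2I)v = 0 gives the eigenspace spanned by (3, 6, 3).
With v_3 = 3, v = (3, 6, 3), so v_1 = 3.

3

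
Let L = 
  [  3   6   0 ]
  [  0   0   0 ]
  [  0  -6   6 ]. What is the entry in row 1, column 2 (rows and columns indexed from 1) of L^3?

Characteristic polynomial: μ^3 - 9μ^2 + 18μ = μ(μ - 6)(μ - 3), so the eigenvalues are 0, 3, 6.
μ=6: eigenvector (0, 0, 1).
μ=0: eigenvector (-2, 1, 1).
μ=3: eigenvector (1, 0, 0).
P = [[0, -2, 1], [0, 1, 0], [1, 1, 0]], D = diag(6, 0, 3), P⁻¹ = [[0, -1, 1], [0, 1, 0], [1, 2, 0]].
L³ = P·diag(216, 0, 27)·P⁻¹ = [[27, 54, 0], [0, 0, 0], [0, -216, 216]].
The requested entry is 54.

54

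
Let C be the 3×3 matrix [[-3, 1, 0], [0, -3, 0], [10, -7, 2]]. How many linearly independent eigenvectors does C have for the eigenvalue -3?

C + 3I = [[0, 1, 0], [0, 0, 0], [10, -7, 5]].
This matrix has rank 2, so its null space has dimension 3 − 2 = 1.

1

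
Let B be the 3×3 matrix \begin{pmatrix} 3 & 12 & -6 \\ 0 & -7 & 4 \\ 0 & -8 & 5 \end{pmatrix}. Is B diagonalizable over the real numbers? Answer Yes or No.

Characteristic polynomial: p(r) = r^3 - r^2 - 9r + 9 = (r - 3)(r - 1)(r + 3).
All 3 eigenvalues are distinct, so B is diagonalizable.

Yes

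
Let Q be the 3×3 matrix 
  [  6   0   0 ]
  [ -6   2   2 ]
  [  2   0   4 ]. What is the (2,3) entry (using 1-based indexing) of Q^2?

Characteristic polynomial: μ^3 - 12μ^2 + 44μ - 48 = (μ - 6)(μ - 4)(μ - 2), so the eigenvalues are 2, 4, 6.
μ=6: eigenvector (1, -1, 1).
μ=2: eigenvector (0, 1, 0).
μ=4: eigenvector (0, 1, 1).
P = [[1, 0, 0], [-1, 1, 1], [1, 0, 1]], D = diag(6, 2, 4), P⁻¹ = [[1, 0, 0], [2, 1, -1], [-1, 0, 1]].
Q² = P·diag(36, 4, 16)·P⁻¹ = [[36, 0, 0], [-44, 4, 12], [20, 0, 16]].
The requested entry is 12.

12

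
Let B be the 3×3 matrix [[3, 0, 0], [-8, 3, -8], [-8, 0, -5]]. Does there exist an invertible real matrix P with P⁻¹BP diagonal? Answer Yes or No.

Characteristic polynomial: p(s) = s^3 - s^2 - 21s + 45 = (s - 3)^2(s + 5).
s = 3 has algebraic multiplicity 2; rank(B − 3I) = 1, so geometric multiplicity = 2.
Every eigenvalue has geometric = algebraic multiplicity, so B is diagonalizable.

Yes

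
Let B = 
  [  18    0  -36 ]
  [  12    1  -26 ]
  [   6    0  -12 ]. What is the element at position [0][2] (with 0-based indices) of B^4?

Characteristic polynomial: r^3 - 7r^2 + 6r = r(r - 6)(r - 1), so the eigenvalues are 0, 1, 6.
r=1: eigenvector (0, 1, 0).
r=6: eigenvector (3, 2, 1).
r=0: eigenvector (2, 2, 1).
P = [[0, 3, 2], [1, 2, 2], [0, 1, 1]], D = diag(1, 6, 0), P⁻¹ = [[0, 1, -2], [1, 0, -2], [-1, 0, 3]].
B⁴ = P·diag(1, 1296, 0)·P⁻¹ = [[3888, 0, -7776], [2592, 1, -5186], [1296, 0, -2592]].
The requested entry is -7776.

-7776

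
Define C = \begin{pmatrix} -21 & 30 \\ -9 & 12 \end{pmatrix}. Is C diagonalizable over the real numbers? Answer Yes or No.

Characteristic polynomial: p(t) = t^2 + 9t + 18 = (t + 3)(t + 6).
All 2 eigenvalues are distinct, so C is diagonalizable.

Yes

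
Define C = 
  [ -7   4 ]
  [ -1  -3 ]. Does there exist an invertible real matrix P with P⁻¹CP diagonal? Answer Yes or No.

No

Characteristic polynomial: p(μ) = μ^2 + 10μ + 25 = (μ + 5)^2.
μ = -5 has algebraic multiplicity 2; rank(C + 5I) = 1, so geometric multiplicity = 1.
Geometric multiplicity < algebraic multiplicity, so C is not diagonalizable.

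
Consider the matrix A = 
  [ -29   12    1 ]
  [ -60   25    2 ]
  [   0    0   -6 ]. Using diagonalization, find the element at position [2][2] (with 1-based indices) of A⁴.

Characteristic polynomial: t^3 + 10t^2 + 19t - 30 = (t - 1)(t + 5)(t + 6), so the eigenvalues are -6, -5, 1.
t=-5: eigenvector (1, 2, 0).
t=1: eigenvector (2, 5, 0).
t=-6: eigenvector (-1, -2, 1).
P = [[1, 2, -1], [2, 5, -2], [0, 0, 1]], D = diag(-5, 1, -6), P⁻¹ = [[5, -2, 1], [-2, 1, 0], [0, 0, 1]].
A⁴ = P·diag(625, 1, 1296)·P⁻¹ = [[3121, -1248, -671], [6240, -2495, -1342], [0, 0, 1296]].
The requested entry is -2495.

-2495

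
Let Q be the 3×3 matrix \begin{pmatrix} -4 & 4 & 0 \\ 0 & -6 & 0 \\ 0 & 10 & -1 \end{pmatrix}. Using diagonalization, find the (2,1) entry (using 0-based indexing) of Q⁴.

Characteristic polynomial: λ^3 + 11λ^2 + 34λ + 24 = (λ + 1)(λ + 4)(λ + 6), so the eigenvalues are -6, -4, -1.
λ=-4: eigenvector (1, 0, 0).
λ=-6: eigenvector (-2, 1, -2).
λ=-1: eigenvector (0, 0, 1).
P = [[1, -2, 0], [0, 1, 0], [0, -2, 1]], D = diag(-4, -6, -1), P⁻¹ = [[1, 2, 0], [0, 1, 0], [0, 2, 1]].
Q⁴ = P·diag(256, 1296, 1)·P⁻¹ = [[256, -2080, 0], [0, 1296, 0], [0, -2590, 1]].
The requested entry is -2590.

-2590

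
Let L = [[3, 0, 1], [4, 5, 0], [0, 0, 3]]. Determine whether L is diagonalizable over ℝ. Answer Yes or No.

Characteristic polynomial: p(λ) = λ^3 - 11λ^2 + 39λ - 45 = (λ - 5)(λ - 3)^2.
λ = 3 has algebraic multiplicity 2; rank(L − 3I) = 2, so geometric multiplicity = 1.
Geometric multiplicity < algebraic multiplicity, so L is not diagonalizable.

No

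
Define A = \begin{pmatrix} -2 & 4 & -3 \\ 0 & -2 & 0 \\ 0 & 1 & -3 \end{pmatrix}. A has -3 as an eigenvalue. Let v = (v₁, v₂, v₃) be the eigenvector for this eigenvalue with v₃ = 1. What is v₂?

0

A + 3I = [[1, 4, -3], [0, 1, 0], [0, 1, 0]].
Solving (A + 3I)v = 0 gives the eigenspace spanned by (3, 0, 1).
With v₃ = 1, v = (3, 0, 1), so v₂ = 0.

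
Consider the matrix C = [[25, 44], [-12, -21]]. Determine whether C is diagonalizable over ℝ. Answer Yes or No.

Characteristic polynomial: p(μ) = μ^2 - 4μ + 3 = (μ - 3)(μ - 1).
All 2 eigenvalues are distinct, so C is diagonalizable.

Yes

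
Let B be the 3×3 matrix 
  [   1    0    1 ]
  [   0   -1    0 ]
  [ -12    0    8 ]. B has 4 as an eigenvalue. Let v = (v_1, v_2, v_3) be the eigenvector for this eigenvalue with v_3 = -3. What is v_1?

-1

B − 4I = [[-3, 0, 1], [0, -5, 0], [-12, 0, 4]].
Solving (B − 4I)v = 0 gives the eigenspace spanned by (-1, 0, -3).
With v_3 = -3, v = (-1, 0, -3), so v_1 = -1.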